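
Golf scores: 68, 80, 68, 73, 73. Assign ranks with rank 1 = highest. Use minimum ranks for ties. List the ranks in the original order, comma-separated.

4, 1, 4, 2, 2

Sorted (descending): 80, 73, 73, 68, 68
The 2 values of 73 occupy positions 2–3 → each gets rank 2.
The 2 values of 68 occupy positions 4–5 → each gets rank 4.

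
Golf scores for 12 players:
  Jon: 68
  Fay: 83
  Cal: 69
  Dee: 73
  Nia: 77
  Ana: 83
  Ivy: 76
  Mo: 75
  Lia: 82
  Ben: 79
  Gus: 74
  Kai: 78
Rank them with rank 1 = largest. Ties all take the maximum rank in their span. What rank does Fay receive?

2

Sorted (descending): 83, 83, 82, 79, 78, 77, 76, 75, 74, 73, 69, 68
The 2 values of 83 occupy positions 1–2 → each gets rank 2.
Fay has value 83 → rank 2.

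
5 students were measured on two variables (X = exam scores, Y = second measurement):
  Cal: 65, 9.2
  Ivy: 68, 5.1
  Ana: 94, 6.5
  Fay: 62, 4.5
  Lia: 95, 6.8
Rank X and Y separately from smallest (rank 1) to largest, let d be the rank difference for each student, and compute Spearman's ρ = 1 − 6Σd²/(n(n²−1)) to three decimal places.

Ranks of variable 1: 2, 3, 4, 1, 5
Ranks of variable 2: 5, 2, 3, 1, 4
d = r₁ − r₂: -3, 1, 1, 0, 1
d²: 9, 1, 1, 0, 1; Σd² = 12
ρ = 1 − 6·12/(5·24) = 1 − 72/120 = 0.400

0.400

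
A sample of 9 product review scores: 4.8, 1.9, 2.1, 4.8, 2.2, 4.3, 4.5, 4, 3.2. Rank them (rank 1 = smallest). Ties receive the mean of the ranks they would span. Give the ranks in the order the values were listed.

Sorted (ascending): 1.9, 2.1, 2.2, 3.2, 4, 4.3, 4.5, 4.8, 4.8
The 2 values of 4.8 occupy positions 8–9 → average rank (8+9)/2 = 8.5.

8.5, 1, 2, 8.5, 3, 6, 7, 5, 4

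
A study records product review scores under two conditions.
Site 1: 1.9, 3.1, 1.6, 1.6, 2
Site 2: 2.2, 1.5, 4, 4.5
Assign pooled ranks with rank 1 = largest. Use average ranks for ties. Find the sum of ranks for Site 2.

Sorted (descending): 4.5, 4, 3.1, 2.2, 2, 1.9, 1.6, 1.6, 1.5
The 2 values of 1.6 occupy positions 7–8 → average rank (7+8)/2 = 7.5.
Site 2 values → pooled ranks: 2.2→4, 1.5→9, 4→2, 4.5→1
Rank sum = 4 + 9 + 2 + 1 = 16

16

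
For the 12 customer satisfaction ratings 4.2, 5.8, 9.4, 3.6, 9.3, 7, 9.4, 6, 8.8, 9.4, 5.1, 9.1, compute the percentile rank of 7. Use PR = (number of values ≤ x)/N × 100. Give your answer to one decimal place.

50.0

N = 12.
Strictly below 7: 5. Equal to 7: 1.
PR = 6/12 × 100 = 50.0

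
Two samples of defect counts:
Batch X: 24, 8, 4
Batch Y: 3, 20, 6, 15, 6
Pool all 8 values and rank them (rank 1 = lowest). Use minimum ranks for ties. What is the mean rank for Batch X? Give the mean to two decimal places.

5.00

Sorted (ascending): 3, 4, 6, 6, 8, 15, 20, 24
The 2 values of 6 occupy positions 3–4 → each gets rank 3.
Batch X values → pooled ranks: 24→8, 8→5, 4→2
Mean rank = (8 + 5 + 2) / 3 = 5.00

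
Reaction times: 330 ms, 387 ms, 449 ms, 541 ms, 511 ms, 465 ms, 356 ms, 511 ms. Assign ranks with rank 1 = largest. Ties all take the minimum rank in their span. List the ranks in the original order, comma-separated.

Sorted (descending): 541, 511, 511, 465, 449, 387, 356, 330
The 2 values of 511 occupy positions 2–3 → each gets rank 2.

8, 6, 5, 1, 2, 4, 7, 2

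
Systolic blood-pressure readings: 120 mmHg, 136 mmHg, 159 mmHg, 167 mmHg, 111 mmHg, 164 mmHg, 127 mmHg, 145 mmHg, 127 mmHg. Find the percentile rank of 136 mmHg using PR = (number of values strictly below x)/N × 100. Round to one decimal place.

N = 9.
Strictly below 136: 4. Equal to 136: 1.
PR = 4/9 × 100 = 44.4

44.4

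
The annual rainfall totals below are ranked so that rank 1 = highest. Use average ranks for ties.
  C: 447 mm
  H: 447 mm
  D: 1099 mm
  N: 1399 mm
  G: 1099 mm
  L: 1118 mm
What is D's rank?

Sorted (descending): 1399, 1118, 1099, 1099, 447, 447
The 2 values of 1099 occupy positions 3–4 → average rank (3+4)/2 = 3.5.
The 2 values of 447 occupy positions 5–6 → average rank (5+6)/2 = 5.5.
D has value 1099 mm → rank 3.5.

3.5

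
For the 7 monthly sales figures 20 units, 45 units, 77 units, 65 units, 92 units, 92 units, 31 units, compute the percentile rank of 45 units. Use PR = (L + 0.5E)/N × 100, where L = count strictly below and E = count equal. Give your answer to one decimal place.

35.7

N = 7.
Strictly below 45: 2. Equal to 45: 1.
PR = (2 + 0.5·1)/7 × 100 = 35.7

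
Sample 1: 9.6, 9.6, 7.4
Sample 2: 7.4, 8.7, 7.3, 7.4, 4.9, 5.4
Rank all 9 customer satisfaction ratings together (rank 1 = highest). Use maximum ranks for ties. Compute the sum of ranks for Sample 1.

10

Sorted (descending): 9.6, 9.6, 8.7, 7.4, 7.4, 7.4, 7.3, 5.4, 4.9
The 2 values of 9.6 occupy positions 1–2 → each gets rank 2.
The 3 values of 7.4 occupy positions 4–6 → each gets rank 6.
Sample 1 values → pooled ranks: 9.6→2, 9.6→2, 7.4→6
Rank sum = 2 + 2 + 6 = 10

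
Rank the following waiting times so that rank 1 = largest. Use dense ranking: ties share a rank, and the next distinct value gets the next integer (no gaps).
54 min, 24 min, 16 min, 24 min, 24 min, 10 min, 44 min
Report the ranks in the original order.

1, 3, 4, 3, 3, 5, 2

Sorted (descending): 54, 44, 24, 24, 24, 16, 10
The 3 values of 24 share dense rank 3.
Remaining distinct values take the next consecutive integers.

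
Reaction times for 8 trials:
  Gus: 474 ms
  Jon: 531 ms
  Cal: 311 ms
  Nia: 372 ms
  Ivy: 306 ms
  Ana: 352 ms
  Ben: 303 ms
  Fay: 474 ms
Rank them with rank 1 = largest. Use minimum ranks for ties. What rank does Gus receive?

2

Sorted (descending): 531, 474, 474, 372, 352, 311, 306, 303
The 2 values of 474 occupy positions 2–3 → each gets rank 2.
Gus has value 474 ms → rank 2.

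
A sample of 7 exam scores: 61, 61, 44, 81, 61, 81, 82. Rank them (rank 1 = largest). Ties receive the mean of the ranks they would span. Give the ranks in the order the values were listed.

5, 5, 7, 2.5, 5, 2.5, 1

Sorted (descending): 82, 81, 81, 61, 61, 61, 44
The 2 values of 81 occupy positions 2–3 → average rank (2+3)/2 = 2.5.
The 3 values of 61 occupy positions 4–6 → average rank 5.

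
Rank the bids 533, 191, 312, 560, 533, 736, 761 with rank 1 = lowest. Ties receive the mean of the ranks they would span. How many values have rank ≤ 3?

2

Sorted (ascending): 191, 312, 533, 533, 560, 736, 761
The 2 values of 533 occupy positions 3–4 → average rank (3+4)/2 = 3.5.
Ranks ≤ 3: {1, 2} → 2 values.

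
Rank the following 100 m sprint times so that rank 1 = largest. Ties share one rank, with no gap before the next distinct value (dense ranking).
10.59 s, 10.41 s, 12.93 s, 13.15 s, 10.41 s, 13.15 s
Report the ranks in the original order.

3, 4, 2, 1, 4, 1

Sorted (descending): 13.15, 13.15, 12.93, 10.59, 10.41, 10.41
The 2 values of 13.15 share dense rank 1.
The 2 values of 10.41 share dense rank 4.
Remaining distinct values take the next consecutive integers.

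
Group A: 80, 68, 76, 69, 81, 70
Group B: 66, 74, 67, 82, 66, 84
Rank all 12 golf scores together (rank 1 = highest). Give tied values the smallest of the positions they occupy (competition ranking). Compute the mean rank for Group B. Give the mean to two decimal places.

6.83

Sorted (descending): 84, 82, 81, 80, 76, 74, 70, 69, 68, 67, 66, 66
The 2 values of 66 occupy positions 11–12 → each gets rank 11.
Group B values → pooled ranks: 66→11, 74→6, 67→10, 82→2, 66→11, 84→1
Mean rank = (11 + 6 + 10 + 2 + 11 + 1) / 6 = 6.83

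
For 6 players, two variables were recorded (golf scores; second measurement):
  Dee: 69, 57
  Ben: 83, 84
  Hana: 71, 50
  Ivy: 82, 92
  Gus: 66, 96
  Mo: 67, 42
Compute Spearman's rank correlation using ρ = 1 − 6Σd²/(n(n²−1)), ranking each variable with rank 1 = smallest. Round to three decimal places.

Ranks of variable 1: 3, 6, 4, 5, 1, 2
Ranks of variable 2: 3, 4, 2, 5, 6, 1
d = r₁ − r₂: 0, 2, 2, 0, -5, 1
d²: 0, 4, 4, 0, 25, 1; Σd² = 34
ρ = 1 − 6·34/(6·35) = 1 − 204/210 = 0.029

0.029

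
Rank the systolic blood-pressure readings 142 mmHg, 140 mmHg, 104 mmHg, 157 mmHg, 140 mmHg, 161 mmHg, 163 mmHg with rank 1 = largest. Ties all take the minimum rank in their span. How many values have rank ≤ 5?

Sorted (descending): 163, 161, 157, 142, 140, 140, 104
The 2 values of 140 occupy positions 5–6 → each gets rank 5.
Ranks ≤ 5: {1, 2, 3, 4, 5, 5} → 6 values.

6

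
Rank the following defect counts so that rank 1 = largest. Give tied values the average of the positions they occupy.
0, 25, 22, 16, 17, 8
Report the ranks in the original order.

Sorted (descending): 25, 22, 17, 16, 8, 0
No ties — each value takes its position as its rank.

6, 1, 2, 4, 3, 5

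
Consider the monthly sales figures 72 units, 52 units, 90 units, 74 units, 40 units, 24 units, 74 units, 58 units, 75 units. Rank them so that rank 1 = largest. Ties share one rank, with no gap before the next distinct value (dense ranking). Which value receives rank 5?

Sorted (descending): 90, 75, 74, 74, 72, 58, 52, 40, 24
The 2 values of 74 share dense rank 3.
Remaining distinct values take the next consecutive integers.
Rank 5 → value 58.

58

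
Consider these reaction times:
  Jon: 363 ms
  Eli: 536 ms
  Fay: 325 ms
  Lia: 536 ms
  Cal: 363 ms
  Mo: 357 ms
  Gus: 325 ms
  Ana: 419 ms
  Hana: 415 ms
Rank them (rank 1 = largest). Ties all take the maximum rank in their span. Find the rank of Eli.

2

Sorted (descending): 536, 536, 419, 415, 363, 363, 357, 325, 325
The 2 values of 536 occupy positions 1–2 → each gets rank 2.
The 2 values of 363 occupy positions 5–6 → each gets rank 6.
The 2 values of 325 occupy positions 8–9 → each gets rank 9.
Eli has value 536 ms → rank 2.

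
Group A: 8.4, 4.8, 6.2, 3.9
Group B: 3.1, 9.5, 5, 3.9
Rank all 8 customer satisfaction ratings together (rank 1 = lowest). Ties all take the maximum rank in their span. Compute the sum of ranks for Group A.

20

Sorted (ascending): 3.1, 3.9, 3.9, 4.8, 5, 6.2, 8.4, 9.5
The 2 values of 3.9 occupy positions 2–3 → each gets rank 3.
Group A values → pooled ranks: 8.4→7, 4.8→4, 6.2→6, 3.9→3
Rank sum = 7 + 4 + 6 + 3 = 20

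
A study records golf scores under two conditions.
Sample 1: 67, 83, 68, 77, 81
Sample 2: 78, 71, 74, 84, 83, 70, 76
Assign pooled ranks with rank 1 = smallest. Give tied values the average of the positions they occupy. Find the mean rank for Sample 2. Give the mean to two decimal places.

Sorted (ascending): 67, 68, 70, 71, 74, 76, 77, 78, 81, 83, 83, 84
The 2 values of 83 occupy positions 10–11 → average rank (10+11)/2 = 10.5.
Sample 2 values → pooled ranks: 78→8, 71→4, 74→5, 84→12, 83→10.5, 70→3, 76→6
Mean rank = (8 + 4 + 5 + 12 + 10.5 + 3 + 6) / 7 = 6.93

6.93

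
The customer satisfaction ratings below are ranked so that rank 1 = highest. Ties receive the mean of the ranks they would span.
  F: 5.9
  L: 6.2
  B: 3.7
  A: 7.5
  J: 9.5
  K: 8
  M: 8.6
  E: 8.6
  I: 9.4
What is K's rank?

Sorted (descending): 9.5, 9.4, 8.6, 8.6, 8, 7.5, 6.2, 5.9, 3.7
The 2 values of 8.6 occupy positions 3–4 → average rank (3+4)/2 = 3.5.
K has value 8 → rank 5.

5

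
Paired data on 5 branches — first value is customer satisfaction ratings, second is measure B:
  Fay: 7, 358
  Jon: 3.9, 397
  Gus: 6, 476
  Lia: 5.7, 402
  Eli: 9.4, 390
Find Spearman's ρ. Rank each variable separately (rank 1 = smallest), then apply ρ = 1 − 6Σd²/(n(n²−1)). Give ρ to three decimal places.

-0.500

Ranks of variable 1: 4, 1, 3, 2, 5
Ranks of variable 2: 1, 3, 5, 4, 2
d = r₁ − r₂: 3, -2, -2, -2, 3
d²: 9, 4, 4, 4, 9; Σd² = 30
ρ = 1 − 6·30/(5·24) = 1 − 180/120 = -0.500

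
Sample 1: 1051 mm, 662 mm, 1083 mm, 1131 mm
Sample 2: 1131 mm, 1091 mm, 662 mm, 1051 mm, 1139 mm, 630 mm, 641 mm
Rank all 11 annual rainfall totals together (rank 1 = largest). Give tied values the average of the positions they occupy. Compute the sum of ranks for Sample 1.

22.5

Sorted (descending): 1139, 1131, 1131, 1091, 1083, 1051, 1051, 662, 662, 641, 630
The 2 values of 1131 occupy positions 2–3 → average rank (2+3)/2 = 2.5.
The 2 values of 1051 occupy positions 6–7 → average rank (6+7)/2 = 6.5.
The 2 values of 662 occupy positions 8–9 → average rank (8+9)/2 = 8.5.
Sample 1 values → pooled ranks: 1051→6.5, 662→8.5, 1083→5, 1131→2.5
Rank sum = 6.5 + 8.5 + 5 + 2.5 = 22.5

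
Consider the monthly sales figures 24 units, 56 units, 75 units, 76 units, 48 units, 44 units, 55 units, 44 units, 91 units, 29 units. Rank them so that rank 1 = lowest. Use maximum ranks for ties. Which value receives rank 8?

Sorted (ascending): 24, 29, 44, 44, 48, 55, 56, 75, 76, 91
The 2 values of 44 occupy positions 3–4 → each gets rank 4.
Rank 8 → value 75.

75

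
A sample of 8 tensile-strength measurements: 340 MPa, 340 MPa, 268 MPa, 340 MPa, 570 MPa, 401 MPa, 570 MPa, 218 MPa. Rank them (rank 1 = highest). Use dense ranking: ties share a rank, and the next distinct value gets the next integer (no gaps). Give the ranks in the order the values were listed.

3, 3, 4, 3, 1, 2, 1, 5

Sorted (descending): 570, 570, 401, 340, 340, 340, 268, 218
The 2 values of 570 share dense rank 1.
The 3 values of 340 share dense rank 3.
Remaining distinct values take the next consecutive integers.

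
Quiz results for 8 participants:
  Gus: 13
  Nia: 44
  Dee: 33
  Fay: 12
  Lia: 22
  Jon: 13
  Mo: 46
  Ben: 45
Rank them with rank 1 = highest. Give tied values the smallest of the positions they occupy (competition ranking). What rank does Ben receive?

2

Sorted (descending): 46, 45, 44, 33, 22, 13, 13, 12
The 2 values of 13 occupy positions 6–7 → each gets rank 6.
Ben has value 45 → rank 2.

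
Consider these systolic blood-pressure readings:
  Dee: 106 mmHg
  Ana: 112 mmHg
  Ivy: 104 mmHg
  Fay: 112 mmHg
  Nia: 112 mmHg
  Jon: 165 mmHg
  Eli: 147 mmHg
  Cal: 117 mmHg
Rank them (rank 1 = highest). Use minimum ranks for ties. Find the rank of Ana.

4

Sorted (descending): 165, 147, 117, 112, 112, 112, 106, 104
The 3 values of 112 occupy positions 4–6 → each gets rank 4.
Ana has value 112 mmHg → rank 4.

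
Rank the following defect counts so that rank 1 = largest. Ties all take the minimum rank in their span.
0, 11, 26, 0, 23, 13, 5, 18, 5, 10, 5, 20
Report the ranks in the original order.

11, 6, 1, 11, 2, 5, 8, 4, 8, 7, 8, 3

Sorted (descending): 26, 23, 20, 18, 13, 11, 10, 5, 5, 5, 0, 0
The 3 values of 5 occupy positions 8–10 → each gets rank 8.
The 2 values of 0 occupy positions 11–12 → each gets rank 11.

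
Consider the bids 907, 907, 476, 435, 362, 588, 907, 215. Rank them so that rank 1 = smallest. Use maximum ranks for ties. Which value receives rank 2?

362

Sorted (ascending): 215, 362, 435, 476, 588, 907, 907, 907
The 3 values of 907 occupy positions 6–8 → each gets rank 8.
Rank 2 → value 362.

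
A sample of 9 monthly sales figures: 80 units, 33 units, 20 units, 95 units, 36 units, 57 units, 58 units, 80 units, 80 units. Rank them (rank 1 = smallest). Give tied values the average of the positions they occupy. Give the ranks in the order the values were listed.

7, 2, 1, 9, 3, 4, 5, 7, 7

Sorted (ascending): 20, 33, 36, 57, 58, 80, 80, 80, 95
The 3 values of 80 occupy positions 6–8 → average rank 7.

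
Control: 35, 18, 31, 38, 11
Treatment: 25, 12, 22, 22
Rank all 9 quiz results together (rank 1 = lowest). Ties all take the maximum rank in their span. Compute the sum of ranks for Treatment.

Sorted (ascending): 11, 12, 18, 22, 22, 25, 31, 35, 38
The 2 values of 22 occupy positions 4–5 → each gets rank 5.
Treatment values → pooled ranks: 25→6, 12→2, 22→5, 22→5
Rank sum = 6 + 2 + 5 + 5 = 18

18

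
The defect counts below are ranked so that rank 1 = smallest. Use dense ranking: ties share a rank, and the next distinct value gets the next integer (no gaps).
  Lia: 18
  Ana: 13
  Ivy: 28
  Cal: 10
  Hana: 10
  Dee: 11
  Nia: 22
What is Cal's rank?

1

Sorted (ascending): 10, 10, 11, 13, 18, 22, 28
The 2 values of 10 share dense rank 1.
Remaining distinct values take the next consecutive integers.
Cal has value 10 → rank 1.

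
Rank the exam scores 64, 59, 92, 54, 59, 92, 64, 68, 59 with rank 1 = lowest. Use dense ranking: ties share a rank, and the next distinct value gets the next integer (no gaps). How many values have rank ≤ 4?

Sorted (ascending): 54, 59, 59, 59, 64, 64, 68, 92, 92
The 3 values of 59 share dense rank 2.
The 2 values of 64 share dense rank 3.
The 2 values of 92 share dense rank 5.
Remaining distinct values take the next consecutive integers.
Ranks ≤ 4: {1, 2, 2, 2, 3, 3, 4} → 7 values.

7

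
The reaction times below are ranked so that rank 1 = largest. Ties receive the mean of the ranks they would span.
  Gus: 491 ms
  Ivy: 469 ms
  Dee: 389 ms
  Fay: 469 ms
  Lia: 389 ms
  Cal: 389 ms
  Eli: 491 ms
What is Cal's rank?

Sorted (descending): 491, 491, 469, 469, 389, 389, 389
The 2 values of 491 occupy positions 1–2 → average rank (1+2)/2 = 1.5.
The 2 values of 469 occupy positions 3–4 → average rank (3+4)/2 = 3.5.
The 3 values of 389 occupy positions 5–7 → average rank 6.
Cal has value 389 ms → rank 6.

6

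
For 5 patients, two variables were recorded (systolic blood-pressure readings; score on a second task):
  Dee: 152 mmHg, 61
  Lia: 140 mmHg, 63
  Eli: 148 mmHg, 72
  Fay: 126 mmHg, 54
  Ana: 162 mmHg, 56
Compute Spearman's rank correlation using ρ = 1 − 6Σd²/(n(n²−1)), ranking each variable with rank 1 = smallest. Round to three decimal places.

0.100

Ranks of variable 1: 4, 2, 3, 1, 5
Ranks of variable 2: 3, 4, 5, 1, 2
d = r₁ − r₂: 1, -2, -2, 0, 3
d²: 1, 4, 4, 0, 9; Σd² = 18
ρ = 1 − 6·18/(5·24) = 1 − 108/120 = 0.100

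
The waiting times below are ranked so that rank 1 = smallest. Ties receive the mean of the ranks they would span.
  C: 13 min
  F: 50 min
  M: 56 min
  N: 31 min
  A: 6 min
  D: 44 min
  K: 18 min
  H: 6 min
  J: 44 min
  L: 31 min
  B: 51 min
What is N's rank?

Sorted (ascending): 6, 6, 13, 18, 31, 31, 44, 44, 50, 51, 56
The 2 values of 6 occupy positions 1–2 → average rank (1+2)/2 = 1.5.
The 2 values of 31 occupy positions 5–6 → average rank (5+6)/2 = 5.5.
The 2 values of 44 occupy positions 7–8 → average rank (7+8)/2 = 7.5.
N has value 31 min → rank 5.5.

5.5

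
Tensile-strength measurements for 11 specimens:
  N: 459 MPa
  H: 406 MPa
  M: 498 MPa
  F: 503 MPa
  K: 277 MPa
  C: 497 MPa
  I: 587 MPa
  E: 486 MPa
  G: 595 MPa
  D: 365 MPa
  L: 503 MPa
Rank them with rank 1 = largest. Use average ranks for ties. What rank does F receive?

Sorted (descending): 595, 587, 503, 503, 498, 497, 486, 459, 406, 365, 277
The 2 values of 503 occupy positions 3–4 → average rank (3+4)/2 = 3.5.
F has value 503 MPa → rank 3.5.

3.5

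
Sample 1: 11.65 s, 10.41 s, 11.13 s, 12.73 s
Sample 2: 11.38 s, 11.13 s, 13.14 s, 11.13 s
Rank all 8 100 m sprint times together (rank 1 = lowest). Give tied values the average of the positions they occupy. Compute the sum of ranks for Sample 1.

Sorted (ascending): 10.41, 11.13, 11.13, 11.13, 11.38, 11.65, 12.73, 13.14
The 3 values of 11.13 occupy positions 2–4 → average rank 3.
Sample 1 values → pooled ranks: 11.65→6, 10.41→1, 11.13→3, 12.73→7
Rank sum = 6 + 1 + 3 + 7 = 17

17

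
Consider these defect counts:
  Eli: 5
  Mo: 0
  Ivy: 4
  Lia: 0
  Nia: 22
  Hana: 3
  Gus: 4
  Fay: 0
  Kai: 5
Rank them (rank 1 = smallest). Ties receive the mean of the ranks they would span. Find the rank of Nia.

Sorted (ascending): 0, 0, 0, 3, 4, 4, 5, 5, 22
The 3 values of 0 occupy positions 1–3 → average rank 2.
The 2 values of 4 occupy positions 5–6 → average rank (5+6)/2 = 5.5.
The 2 values of 5 occupy positions 7–8 → average rank (7+8)/2 = 7.5.
Nia has value 22 → rank 9.

9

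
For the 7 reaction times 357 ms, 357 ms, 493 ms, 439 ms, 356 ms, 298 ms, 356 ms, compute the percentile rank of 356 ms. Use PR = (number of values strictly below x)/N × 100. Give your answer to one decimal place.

N = 7.
Strictly below 356: 1. Equal to 356: 2.
PR = 1/7 × 100 = 14.3

14.3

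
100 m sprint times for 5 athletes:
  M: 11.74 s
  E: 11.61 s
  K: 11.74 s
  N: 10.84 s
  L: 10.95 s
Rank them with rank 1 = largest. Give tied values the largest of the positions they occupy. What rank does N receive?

Sorted (descending): 11.74, 11.74, 11.61, 10.95, 10.84
The 2 values of 11.74 occupy positions 1–2 → each gets rank 2.
N has value 10.84 s → rank 5.

5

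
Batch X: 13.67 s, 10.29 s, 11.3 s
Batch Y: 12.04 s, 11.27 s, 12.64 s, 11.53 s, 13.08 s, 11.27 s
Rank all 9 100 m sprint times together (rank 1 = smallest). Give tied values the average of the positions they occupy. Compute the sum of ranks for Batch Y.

31

Sorted (ascending): 10.29, 11.27, 11.27, 11.3, 11.53, 12.04, 12.64, 13.08, 13.67
The 2 values of 11.27 occupy positions 2–3 → average rank (2+3)/2 = 2.5.
Batch Y values → pooled ranks: 12.04→6, 11.27→2.5, 12.64→7, 11.53→5, 13.08→8, 11.27→2.5
Rank sum = 6 + 2.5 + 7 + 5 + 8 + 2.5 = 31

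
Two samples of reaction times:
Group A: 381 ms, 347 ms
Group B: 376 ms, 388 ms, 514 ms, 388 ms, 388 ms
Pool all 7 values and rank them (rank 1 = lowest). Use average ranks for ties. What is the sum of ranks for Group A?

Sorted (ascending): 347, 376, 381, 388, 388, 388, 514
The 3 values of 388 occupy positions 4–6 → average rank 5.
Group A values → pooled ranks: 381→3, 347→1
Rank sum = 3 + 1 = 4

4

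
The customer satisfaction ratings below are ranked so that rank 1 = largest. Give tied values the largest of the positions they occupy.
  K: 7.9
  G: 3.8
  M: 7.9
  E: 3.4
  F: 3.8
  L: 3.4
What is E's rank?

6

Sorted (descending): 7.9, 7.9, 3.8, 3.8, 3.4, 3.4
The 2 values of 7.9 occupy positions 1–2 → each gets rank 2.
The 2 values of 3.8 occupy positions 3–4 → each gets rank 4.
The 2 values of 3.4 occupy positions 5–6 → each gets rank 6.
E has value 3.4 → rank 6.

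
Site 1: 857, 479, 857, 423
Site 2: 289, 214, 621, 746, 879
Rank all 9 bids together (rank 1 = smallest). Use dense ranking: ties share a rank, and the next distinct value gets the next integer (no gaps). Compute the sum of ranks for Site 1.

21

Sorted (ascending): 214, 289, 423, 479, 621, 746, 857, 857, 879
The 2 values of 857 share dense rank 7.
Remaining distinct values take the next consecutive integers.
Site 1 values → pooled ranks: 857→7, 479→4, 857→7, 423→3
Rank sum = 7 + 4 + 7 + 3 = 21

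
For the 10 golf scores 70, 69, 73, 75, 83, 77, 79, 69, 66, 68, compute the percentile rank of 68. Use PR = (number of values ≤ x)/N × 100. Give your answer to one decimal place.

20.0

N = 10.
Strictly below 68: 1. Equal to 68: 1.
PR = 2/10 × 100 = 20.0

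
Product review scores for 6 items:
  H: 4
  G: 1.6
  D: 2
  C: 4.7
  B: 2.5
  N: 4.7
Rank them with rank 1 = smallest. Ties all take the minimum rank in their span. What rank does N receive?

Sorted (ascending): 1.6, 2, 2.5, 4, 4.7, 4.7
The 2 values of 4.7 occupy positions 5–6 → each gets rank 5.
N has value 4.7 → rank 5.

5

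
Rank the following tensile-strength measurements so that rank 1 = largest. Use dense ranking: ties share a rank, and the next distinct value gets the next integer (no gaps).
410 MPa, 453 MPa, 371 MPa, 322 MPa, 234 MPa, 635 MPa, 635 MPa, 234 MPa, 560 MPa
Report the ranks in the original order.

Sorted (descending): 635, 635, 560, 453, 410, 371, 322, 234, 234
The 2 values of 635 share dense rank 1.
The 2 values of 234 share dense rank 7.
Remaining distinct values take the next consecutive integers.

4, 3, 5, 6, 7, 1, 1, 7, 2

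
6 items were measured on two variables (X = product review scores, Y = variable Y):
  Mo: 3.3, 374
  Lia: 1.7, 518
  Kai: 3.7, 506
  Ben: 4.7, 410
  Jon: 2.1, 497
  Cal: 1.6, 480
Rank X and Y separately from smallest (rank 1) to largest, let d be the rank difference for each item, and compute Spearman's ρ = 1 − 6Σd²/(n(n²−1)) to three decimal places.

-0.314

Ranks of variable 1: 4, 2, 5, 6, 3, 1
Ranks of variable 2: 1, 6, 5, 2, 4, 3
d = r₁ − r₂: 3, -4, 0, 4, -1, -2
d²: 9, 16, 0, 16, 1, 4; Σd² = 46
ρ = 1 − 6·46/(6·35) = 1 − 276/210 = -0.314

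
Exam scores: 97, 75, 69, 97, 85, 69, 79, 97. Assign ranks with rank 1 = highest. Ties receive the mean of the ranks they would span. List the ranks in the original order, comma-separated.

2, 6, 7.5, 2, 4, 7.5, 5, 2

Sorted (descending): 97, 97, 97, 85, 79, 75, 69, 69
The 3 values of 97 occupy positions 1–3 → average rank 2.
The 2 values of 69 occupy positions 7–8 → average rank (7+8)/2 = 7.5.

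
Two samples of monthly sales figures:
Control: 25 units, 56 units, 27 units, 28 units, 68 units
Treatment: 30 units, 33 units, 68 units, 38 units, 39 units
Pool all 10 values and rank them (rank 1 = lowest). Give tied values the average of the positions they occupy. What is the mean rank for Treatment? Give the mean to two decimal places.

Sorted (ascending): 25, 27, 28, 30, 33, 38, 39, 56, 68, 68
The 2 values of 68 occupy positions 9–10 → average rank (9+10)/2 = 9.5.
Treatment values → pooled ranks: 30→4, 33→5, 68→9.5, 38→6, 39→7
Mean rank = (4 + 5 + 9.5 + 6 + 7) / 5 = 6.30

6.30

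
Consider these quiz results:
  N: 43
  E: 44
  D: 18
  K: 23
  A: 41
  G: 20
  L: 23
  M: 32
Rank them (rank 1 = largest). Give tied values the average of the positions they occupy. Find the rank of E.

Sorted (descending): 44, 43, 41, 32, 23, 23, 20, 18
The 2 values of 23 occupy positions 5–6 → average rank (5+6)/2 = 5.5.
E has value 44 → rank 1.

1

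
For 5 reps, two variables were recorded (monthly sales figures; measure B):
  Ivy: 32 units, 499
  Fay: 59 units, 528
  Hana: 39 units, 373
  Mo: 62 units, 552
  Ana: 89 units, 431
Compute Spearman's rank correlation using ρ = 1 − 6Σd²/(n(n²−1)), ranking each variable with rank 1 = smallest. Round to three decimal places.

0.200

Ranks of variable 1: 1, 3, 2, 4, 5
Ranks of variable 2: 3, 4, 1, 5, 2
d = r₁ − r₂: -2, -1, 1, -1, 3
d²: 4, 1, 1, 1, 9; Σd² = 16
ρ = 1 − 6·16/(5·24) = 1 − 96/120 = 0.200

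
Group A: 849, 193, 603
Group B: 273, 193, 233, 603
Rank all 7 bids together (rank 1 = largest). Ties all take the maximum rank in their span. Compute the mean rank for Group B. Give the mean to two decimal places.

4.75

Sorted (descending): 849, 603, 603, 273, 233, 193, 193
The 2 values of 603 occupy positions 2–3 → each gets rank 3.
The 2 values of 193 occupy positions 6–7 → each gets rank 7.
Group B values → pooled ranks: 273→4, 193→7, 233→5, 603→3
Mean rank = (4 + 7 + 5 + 3) / 4 = 4.75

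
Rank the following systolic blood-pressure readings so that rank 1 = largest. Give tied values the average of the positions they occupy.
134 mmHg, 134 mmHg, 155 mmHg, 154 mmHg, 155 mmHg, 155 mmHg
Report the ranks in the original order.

Sorted (descending): 155, 155, 155, 154, 134, 134
The 3 values of 155 occupy positions 1–3 → average rank 2.
The 2 values of 134 occupy positions 5–6 → average rank (5+6)/2 = 5.5.

5.5, 5.5, 2, 4, 2, 2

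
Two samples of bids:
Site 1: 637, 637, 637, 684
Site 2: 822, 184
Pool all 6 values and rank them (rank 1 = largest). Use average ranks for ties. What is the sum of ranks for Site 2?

7

Sorted (descending): 822, 684, 637, 637, 637, 184
The 3 values of 637 occupy positions 3–5 → average rank 4.
Site 2 values → pooled ranks: 822→1, 184→6
Rank sum = 1 + 6 = 7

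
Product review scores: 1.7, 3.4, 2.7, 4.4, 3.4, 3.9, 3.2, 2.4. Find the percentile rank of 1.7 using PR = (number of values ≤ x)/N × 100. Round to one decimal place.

12.5

N = 8.
Strictly below 1.7: 0. Equal to 1.7: 1.
PR = 1/8 × 100 = 12.5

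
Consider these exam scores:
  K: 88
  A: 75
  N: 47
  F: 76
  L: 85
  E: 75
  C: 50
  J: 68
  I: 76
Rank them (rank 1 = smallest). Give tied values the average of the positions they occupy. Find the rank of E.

Sorted (ascending): 47, 50, 68, 75, 75, 76, 76, 85, 88
The 2 values of 75 occupy positions 4–5 → average rank (4+5)/2 = 4.5.
The 2 values of 76 occupy positions 6–7 → average rank (6+7)/2 = 6.5.
E has value 75 → rank 4.5.

4.5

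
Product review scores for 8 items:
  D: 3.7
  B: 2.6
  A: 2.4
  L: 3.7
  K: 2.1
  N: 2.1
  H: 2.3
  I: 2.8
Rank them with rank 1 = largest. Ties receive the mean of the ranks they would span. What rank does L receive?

1.5

Sorted (descending): 3.7, 3.7, 2.8, 2.6, 2.4, 2.3, 2.1, 2.1
The 2 values of 3.7 occupy positions 1–2 → average rank (1+2)/2 = 1.5.
The 2 values of 2.1 occupy positions 7–8 → average rank (7+8)/2 = 7.5.
L has value 3.7 → rank 1.5.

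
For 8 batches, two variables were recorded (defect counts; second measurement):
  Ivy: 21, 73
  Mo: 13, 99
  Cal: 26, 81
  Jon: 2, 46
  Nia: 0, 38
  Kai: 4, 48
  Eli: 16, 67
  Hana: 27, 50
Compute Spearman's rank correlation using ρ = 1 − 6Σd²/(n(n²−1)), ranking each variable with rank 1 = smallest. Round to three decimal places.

0.619

Ranks of variable 1: 6, 4, 7, 2, 1, 3, 5, 8
Ranks of variable 2: 6, 8, 7, 2, 1, 3, 5, 4
d = r₁ − r₂: 0, -4, 0, 0, 0, 0, 0, 4
d²: 0, 16, 0, 0, 0, 0, 0, 16; Σd² = 32
ρ = 1 − 6·32/(8·63) = 1 − 192/504 = 0.619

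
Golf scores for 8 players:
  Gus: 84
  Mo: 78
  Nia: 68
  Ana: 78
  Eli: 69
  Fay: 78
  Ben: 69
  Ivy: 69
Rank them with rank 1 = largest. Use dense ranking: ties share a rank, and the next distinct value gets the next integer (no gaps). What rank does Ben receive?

3

Sorted (descending): 84, 78, 78, 78, 69, 69, 69, 68
The 3 values of 78 share dense rank 2.
The 3 values of 69 share dense rank 3.
Remaining distinct values take the next consecutive integers.
Ben has value 69 → rank 3.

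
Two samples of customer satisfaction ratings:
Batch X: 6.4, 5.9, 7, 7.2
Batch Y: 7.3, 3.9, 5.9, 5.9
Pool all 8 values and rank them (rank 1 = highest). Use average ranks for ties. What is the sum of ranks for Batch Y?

21

Sorted (descending): 7.3, 7.2, 7, 6.4, 5.9, 5.9, 5.9, 3.9
The 3 values of 5.9 occupy positions 5–7 → average rank 6.
Batch Y values → pooled ranks: 7.3→1, 3.9→8, 5.9→6, 5.9→6
Rank sum = 1 + 8 + 6 + 6 = 21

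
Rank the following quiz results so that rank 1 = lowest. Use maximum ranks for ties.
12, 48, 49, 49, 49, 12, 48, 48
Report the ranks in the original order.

2, 5, 8, 8, 8, 2, 5, 5

Sorted (ascending): 12, 12, 48, 48, 48, 49, 49, 49
The 2 values of 12 occupy positions 1–2 → each gets rank 2.
The 3 values of 48 occupy positions 3–5 → each gets rank 5.
The 3 values of 49 occupy positions 6–8 → each gets rank 8.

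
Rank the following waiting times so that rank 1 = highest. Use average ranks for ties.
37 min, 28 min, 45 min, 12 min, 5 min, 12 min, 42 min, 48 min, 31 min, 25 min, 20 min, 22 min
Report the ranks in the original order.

4, 6, 2, 10.5, 12, 10.5, 3, 1, 5, 7, 9, 8

Sorted (descending): 48, 45, 42, 37, 31, 28, 25, 22, 20, 12, 12, 5
The 2 values of 12 occupy positions 10–11 → average rank (10+11)/2 = 10.5.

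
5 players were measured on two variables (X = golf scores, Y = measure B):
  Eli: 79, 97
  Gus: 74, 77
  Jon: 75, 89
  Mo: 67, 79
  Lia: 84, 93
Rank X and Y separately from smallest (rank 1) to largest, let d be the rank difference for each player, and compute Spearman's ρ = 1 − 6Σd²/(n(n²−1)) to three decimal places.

Ranks of variable 1: 4, 2, 3, 1, 5
Ranks of variable 2: 5, 1, 3, 2, 4
d = r₁ − r₂: -1, 1, 0, -1, 1
d²: 1, 1, 0, 1, 1; Σd² = 4
ρ = 1 − 6·4/(5·24) = 1 − 24/120 = 0.800

0.800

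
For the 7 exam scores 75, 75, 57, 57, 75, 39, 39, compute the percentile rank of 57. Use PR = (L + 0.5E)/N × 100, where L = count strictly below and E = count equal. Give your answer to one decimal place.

N = 7.
Strictly below 57: 2. Equal to 57: 2.
PR = (2 + 0.5·2)/7 × 100 = 42.9

42.9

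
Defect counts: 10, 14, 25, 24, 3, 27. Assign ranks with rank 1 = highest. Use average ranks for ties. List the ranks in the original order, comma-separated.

5, 4, 2, 3, 6, 1

Sorted (descending): 27, 25, 24, 14, 10, 3
No ties — each value takes its position as its rank.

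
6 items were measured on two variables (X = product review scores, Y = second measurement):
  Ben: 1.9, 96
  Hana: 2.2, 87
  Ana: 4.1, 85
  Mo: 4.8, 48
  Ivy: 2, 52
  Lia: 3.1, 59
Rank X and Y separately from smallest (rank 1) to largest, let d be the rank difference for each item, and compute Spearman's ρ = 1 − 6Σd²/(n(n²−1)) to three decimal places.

Ranks of variable 1: 1, 3, 5, 6, 2, 4
Ranks of variable 2: 6, 5, 4, 1, 2, 3
d = r₁ − r₂: -5, -2, 1, 5, 0, 1
d²: 25, 4, 1, 25, 0, 1; Σd² = 56
ρ = 1 − 6·56/(6·35) = 1 − 336/210 = -0.600

-0.600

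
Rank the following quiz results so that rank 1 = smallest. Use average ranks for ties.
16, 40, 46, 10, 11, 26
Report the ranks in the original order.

Sorted (ascending): 10, 11, 16, 26, 40, 46
No ties — each value takes its position as its rank.

3, 5, 6, 1, 2, 4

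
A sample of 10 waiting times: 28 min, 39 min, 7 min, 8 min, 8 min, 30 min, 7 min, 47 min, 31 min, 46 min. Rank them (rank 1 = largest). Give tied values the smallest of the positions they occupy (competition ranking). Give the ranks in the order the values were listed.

6, 3, 9, 7, 7, 5, 9, 1, 4, 2

Sorted (descending): 47, 46, 39, 31, 30, 28, 8, 8, 7, 7
The 2 values of 8 occupy positions 7–8 → each gets rank 7.
The 2 values of 7 occupy positions 9–10 → each gets rank 9.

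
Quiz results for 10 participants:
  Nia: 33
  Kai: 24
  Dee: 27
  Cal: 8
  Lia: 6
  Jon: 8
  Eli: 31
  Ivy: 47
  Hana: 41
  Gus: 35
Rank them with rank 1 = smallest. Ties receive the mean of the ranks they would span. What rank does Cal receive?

2.5

Sorted (ascending): 6, 8, 8, 24, 27, 31, 33, 35, 41, 47
The 2 values of 8 occupy positions 2–3 → average rank (2+3)/2 = 2.5.
Cal has value 8 → rank 2.5.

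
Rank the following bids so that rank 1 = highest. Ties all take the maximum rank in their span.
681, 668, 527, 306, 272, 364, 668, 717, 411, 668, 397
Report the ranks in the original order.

2, 5, 6, 10, 11, 9, 5, 1, 7, 5, 8

Sorted (descending): 717, 681, 668, 668, 668, 527, 411, 397, 364, 306, 272
The 3 values of 668 occupy positions 3–5 → each gets rank 5.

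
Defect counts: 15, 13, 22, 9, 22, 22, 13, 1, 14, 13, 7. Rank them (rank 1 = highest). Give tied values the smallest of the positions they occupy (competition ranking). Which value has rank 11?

Sorted (descending): 22, 22, 22, 15, 14, 13, 13, 13, 9, 7, 1
The 3 values of 22 occupy positions 1–3 → each gets rank 1.
The 3 values of 13 occupy positions 6–8 → each gets rank 6.
Rank 11 → value 1.

1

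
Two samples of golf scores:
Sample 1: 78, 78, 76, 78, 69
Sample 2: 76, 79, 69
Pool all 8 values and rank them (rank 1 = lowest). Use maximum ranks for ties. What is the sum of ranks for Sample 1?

Sorted (ascending): 69, 69, 76, 76, 78, 78, 78, 79
The 2 values of 69 occupy positions 1–2 → each gets rank 2.
The 2 values of 76 occupy positions 3–4 → each gets rank 4.
The 3 values of 78 occupy positions 5–7 → each gets rank 7.
Sample 1 values → pooled ranks: 78→7, 78→7, 76→4, 78→7, 69→2
Rank sum = 7 + 7 + 4 + 7 + 2 = 27

27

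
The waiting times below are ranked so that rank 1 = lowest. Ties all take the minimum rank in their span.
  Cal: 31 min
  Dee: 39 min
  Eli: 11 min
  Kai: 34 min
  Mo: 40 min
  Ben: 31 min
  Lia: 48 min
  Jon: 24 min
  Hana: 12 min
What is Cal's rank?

Sorted (ascending): 11, 12, 24, 31, 31, 34, 39, 40, 48
The 2 values of 31 occupy positions 4–5 → each gets rank 4.
Cal has value 31 min → rank 4.

4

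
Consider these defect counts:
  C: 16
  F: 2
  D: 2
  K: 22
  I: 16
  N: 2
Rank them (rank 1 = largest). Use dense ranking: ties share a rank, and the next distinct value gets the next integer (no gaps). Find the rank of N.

Sorted (descending): 22, 16, 16, 2, 2, 2
The 2 values of 16 share dense rank 2.
The 3 values of 2 share dense rank 3.
Remaining distinct values take the next consecutive integers.
N has value 2 → rank 3.

3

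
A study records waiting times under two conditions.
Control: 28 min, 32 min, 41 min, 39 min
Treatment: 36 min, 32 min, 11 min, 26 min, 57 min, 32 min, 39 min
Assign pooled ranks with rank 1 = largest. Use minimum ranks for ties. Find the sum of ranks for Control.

Sorted (descending): 57, 41, 39, 39, 36, 32, 32, 32, 28, 26, 11
The 2 values of 39 occupy positions 3–4 → each gets rank 3.
The 3 values of 32 occupy positions 6–8 → each gets rank 6.
Control values → pooled ranks: 28→9, 32→6, 41→2, 39→3
Rank sum = 9 + 6 + 2 + 3 = 20

20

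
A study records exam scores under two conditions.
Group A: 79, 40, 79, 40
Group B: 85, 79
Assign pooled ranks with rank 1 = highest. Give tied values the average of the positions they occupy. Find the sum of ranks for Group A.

17

Sorted (descending): 85, 79, 79, 79, 40, 40
The 3 values of 79 occupy positions 2–4 → average rank 3.
The 2 values of 40 occupy positions 5–6 → average rank (5+6)/2 = 5.5.
Group A values → pooled ranks: 79→3, 40→5.5, 79→3, 40→5.5
Rank sum = 3 + 5.5 + 3 + 5.5 = 17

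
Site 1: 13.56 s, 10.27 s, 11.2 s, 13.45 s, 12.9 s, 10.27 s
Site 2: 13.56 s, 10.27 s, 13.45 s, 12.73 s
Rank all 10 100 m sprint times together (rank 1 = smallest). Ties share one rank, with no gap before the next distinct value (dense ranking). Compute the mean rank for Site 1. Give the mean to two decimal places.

3.17

Sorted (ascending): 10.27, 10.27, 10.27, 11.2, 12.73, 12.9, 13.45, 13.45, 13.56, 13.56
The 3 values of 10.27 share dense rank 1.
The 2 values of 13.45 share dense rank 5.
The 2 values of 13.56 share dense rank 6.
Remaining distinct values take the next consecutive integers.
Site 1 values → pooled ranks: 13.56→6, 10.27→1, 11.2→2, 13.45→5, 12.9→4, 10.27→1
Mean rank = (6 + 1 + 2 + 5 + 4 + 1) / 6 = 3.17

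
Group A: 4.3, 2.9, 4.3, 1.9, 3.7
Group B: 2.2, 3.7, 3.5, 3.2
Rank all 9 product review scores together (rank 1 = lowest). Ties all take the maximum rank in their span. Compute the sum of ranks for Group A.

Sorted (ascending): 1.9, 2.2, 2.9, 3.2, 3.5, 3.7, 3.7, 4.3, 4.3
The 2 values of 3.7 occupy positions 6–7 → each gets rank 7.
The 2 values of 4.3 occupy positions 8–9 → each gets rank 9.
Group A values → pooled ranks: 4.3→9, 2.9→3, 4.3→9, 1.9→1, 3.7→7
Rank sum = 9 + 3 + 9 + 1 + 7 = 29

29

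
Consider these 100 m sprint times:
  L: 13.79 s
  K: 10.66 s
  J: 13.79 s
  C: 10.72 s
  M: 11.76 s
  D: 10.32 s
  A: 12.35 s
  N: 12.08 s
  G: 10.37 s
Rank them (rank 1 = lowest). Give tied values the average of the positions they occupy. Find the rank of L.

Sorted (ascending): 10.32, 10.37, 10.66, 10.72, 11.76, 12.08, 12.35, 13.79, 13.79
The 2 values of 13.79 occupy positions 8–9 → average rank (8+9)/2 = 8.5.
L has value 13.79 s → rank 8.5.

8.5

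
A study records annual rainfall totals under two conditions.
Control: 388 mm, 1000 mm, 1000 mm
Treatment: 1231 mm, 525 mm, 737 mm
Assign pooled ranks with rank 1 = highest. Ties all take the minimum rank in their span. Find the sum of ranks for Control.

Sorted (descending): 1231, 1000, 1000, 737, 525, 388
The 2 values of 1000 occupy positions 2–3 → each gets rank 2.
Control values → pooled ranks: 388→6, 1000→2, 1000→2
Rank sum = 6 + 2 + 2 = 10

10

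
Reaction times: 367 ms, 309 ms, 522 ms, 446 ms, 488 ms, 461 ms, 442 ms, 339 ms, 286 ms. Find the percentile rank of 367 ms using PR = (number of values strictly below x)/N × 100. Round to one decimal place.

N = 9.
Strictly below 367: 3. Equal to 367: 1.
PR = 3/9 × 100 = 33.3

33.3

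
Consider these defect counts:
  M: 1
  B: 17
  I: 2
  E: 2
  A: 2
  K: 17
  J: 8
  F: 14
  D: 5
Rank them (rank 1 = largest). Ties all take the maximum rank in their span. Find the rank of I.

8

Sorted (descending): 17, 17, 14, 8, 5, 2, 2, 2, 1
The 2 values of 17 occupy positions 1–2 → each gets rank 2.
The 3 values of 2 occupy positions 6–8 → each gets rank 8.
I has value 2 → rank 8.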